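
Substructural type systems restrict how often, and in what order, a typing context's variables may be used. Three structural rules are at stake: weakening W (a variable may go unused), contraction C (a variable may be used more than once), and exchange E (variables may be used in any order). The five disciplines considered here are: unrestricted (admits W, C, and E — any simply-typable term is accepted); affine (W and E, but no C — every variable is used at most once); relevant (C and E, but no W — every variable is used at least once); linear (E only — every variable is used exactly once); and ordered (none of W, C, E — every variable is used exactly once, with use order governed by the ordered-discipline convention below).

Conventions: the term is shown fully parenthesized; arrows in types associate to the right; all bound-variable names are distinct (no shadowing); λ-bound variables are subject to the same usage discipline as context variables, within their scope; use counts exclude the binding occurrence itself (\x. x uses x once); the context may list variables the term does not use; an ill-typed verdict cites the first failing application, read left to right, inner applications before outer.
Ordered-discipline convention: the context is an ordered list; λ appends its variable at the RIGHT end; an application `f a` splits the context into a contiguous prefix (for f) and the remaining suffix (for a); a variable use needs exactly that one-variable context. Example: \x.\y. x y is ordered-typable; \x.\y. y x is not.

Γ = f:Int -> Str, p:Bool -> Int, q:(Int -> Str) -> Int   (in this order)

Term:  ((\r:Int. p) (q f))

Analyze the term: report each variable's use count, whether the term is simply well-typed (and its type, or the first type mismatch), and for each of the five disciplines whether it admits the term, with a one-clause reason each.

use counts: f: 1, p: 1, q: 1, r (λ-bound): 0
uses in reading order: p, q, f
typing: well-typed — term : Bool -> Int
ordered ✗ (r left unused)
linear ✗ (r left unused)
affine ✓ (at most one use each (f, p, q, r))
relevant ✗ (r left unused)
unrestricted ✓ (typability at Bool -> Int is all that's needed)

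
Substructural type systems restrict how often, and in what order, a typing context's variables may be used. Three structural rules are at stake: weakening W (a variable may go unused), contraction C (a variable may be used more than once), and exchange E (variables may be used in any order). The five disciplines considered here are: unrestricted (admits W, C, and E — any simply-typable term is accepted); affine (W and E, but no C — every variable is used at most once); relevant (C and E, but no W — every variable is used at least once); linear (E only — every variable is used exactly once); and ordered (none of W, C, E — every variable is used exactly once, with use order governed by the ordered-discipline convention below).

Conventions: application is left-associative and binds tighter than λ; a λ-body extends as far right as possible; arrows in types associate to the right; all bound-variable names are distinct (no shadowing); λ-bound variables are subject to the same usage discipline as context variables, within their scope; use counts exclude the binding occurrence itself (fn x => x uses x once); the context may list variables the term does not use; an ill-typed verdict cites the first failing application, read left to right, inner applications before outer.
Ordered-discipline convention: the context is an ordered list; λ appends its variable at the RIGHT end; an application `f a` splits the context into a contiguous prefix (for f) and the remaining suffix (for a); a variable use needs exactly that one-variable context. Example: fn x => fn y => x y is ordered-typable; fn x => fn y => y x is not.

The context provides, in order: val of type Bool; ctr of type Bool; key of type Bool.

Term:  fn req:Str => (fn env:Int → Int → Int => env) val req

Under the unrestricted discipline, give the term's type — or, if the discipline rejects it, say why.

not well-typed under unrestricted — fails simple typing
usage: val ×1, ctr ×0, key ×0, req (bound) ×1, env (bound) ×1
left-to-right use order: env, val, req
typing: ill-typed: an argument Bool mismatches the expected Int → Int → Int
all disciplines: ordered ✗ | linear ✗ | affine ✗ | relevant ✗ | unrestricted ✗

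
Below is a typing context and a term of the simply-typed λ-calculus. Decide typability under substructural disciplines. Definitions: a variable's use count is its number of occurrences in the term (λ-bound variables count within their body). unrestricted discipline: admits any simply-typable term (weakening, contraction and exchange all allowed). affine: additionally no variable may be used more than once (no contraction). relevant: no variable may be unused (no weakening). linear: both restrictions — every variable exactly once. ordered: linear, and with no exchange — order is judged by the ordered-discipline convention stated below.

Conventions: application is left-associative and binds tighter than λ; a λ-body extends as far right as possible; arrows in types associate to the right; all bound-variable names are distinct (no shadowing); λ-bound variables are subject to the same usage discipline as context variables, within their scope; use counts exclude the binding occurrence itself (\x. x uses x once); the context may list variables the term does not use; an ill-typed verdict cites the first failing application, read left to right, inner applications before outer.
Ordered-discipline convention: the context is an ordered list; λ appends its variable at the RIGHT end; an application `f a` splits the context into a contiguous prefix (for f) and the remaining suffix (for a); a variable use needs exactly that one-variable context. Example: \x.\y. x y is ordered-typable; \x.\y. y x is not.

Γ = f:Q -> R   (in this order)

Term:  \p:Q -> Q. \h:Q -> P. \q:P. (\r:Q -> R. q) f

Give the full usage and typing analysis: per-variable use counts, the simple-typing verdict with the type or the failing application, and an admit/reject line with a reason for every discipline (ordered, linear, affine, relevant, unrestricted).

use counts: f=1, p [bound]=0, h [bound]=0, q [bound]=1, r [bound]=0
left-to-right use order: q, f
typing: ✓ — (Q -> Q) -> (Q -> P) -> P -> P
ordered: ✗ — unused: p, h, r — weakening required
linear: ✗ — unused: p, h, r — weakening required
affine: ✓ — no duplicate uses among f, p, h, q, r
relevant: ✗ — unused: p, h, r — weakening required
unrestricted: ✓ — typability at (Q -> Q) -> (Q -> P) -> P -> P is all that's needed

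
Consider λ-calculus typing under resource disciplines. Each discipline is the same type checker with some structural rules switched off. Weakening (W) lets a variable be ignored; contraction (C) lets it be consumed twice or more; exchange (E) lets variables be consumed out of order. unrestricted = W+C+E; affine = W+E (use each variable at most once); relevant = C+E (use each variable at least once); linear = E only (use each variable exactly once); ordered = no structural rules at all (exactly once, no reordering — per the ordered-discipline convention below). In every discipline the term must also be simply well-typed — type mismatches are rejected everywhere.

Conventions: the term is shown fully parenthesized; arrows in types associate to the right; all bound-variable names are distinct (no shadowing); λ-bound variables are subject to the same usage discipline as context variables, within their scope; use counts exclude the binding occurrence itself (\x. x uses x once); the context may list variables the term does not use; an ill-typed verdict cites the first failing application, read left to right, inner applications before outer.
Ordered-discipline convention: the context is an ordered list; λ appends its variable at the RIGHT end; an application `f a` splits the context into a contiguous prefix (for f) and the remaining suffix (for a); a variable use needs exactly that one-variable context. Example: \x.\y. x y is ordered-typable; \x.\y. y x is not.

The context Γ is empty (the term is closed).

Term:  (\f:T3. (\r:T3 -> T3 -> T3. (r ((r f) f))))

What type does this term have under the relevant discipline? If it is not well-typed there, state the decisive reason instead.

term : T3 -> (T3 -> T3 -> T3) -> T3 -> T3
use counts: f (bound) ×2; r (bound) ×2
uses in reading order: r, r, f, f
typing: ✓ — T3 -> (T3 -> T3 -> T3) -> T3 -> T3
across the five disciplines: ordered ✗; linear ✗; affine ✗; relevant ✓; unrestricted ✓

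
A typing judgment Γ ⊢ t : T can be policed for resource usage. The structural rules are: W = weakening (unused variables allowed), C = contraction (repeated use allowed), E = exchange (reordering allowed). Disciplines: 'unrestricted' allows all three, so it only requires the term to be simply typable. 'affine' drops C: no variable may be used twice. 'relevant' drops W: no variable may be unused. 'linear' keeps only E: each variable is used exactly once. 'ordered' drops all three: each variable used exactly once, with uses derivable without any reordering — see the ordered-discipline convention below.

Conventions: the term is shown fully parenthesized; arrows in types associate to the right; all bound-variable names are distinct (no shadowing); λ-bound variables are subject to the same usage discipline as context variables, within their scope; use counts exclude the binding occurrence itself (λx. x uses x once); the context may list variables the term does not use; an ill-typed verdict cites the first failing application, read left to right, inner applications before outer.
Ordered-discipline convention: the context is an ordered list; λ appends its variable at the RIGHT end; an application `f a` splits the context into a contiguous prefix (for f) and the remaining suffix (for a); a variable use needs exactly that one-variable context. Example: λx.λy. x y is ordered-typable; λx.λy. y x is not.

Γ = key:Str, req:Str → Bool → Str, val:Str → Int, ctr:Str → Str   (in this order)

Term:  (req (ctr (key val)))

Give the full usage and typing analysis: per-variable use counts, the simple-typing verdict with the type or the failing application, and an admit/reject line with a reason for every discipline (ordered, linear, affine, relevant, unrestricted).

counts: key=1, req=1, val=1, ctr=1
uses in reading order: req, ctr, key, val
typing: ill-typed: applying a non-function (Str)
ordered: ✗, the type mismatch rejects it
linear: ✗, not simply typable
affine: ✗, fails simple typing
relevant: ✗, a type mismatch blocks all five
unrestricted: ✗, the type mismatch rejects it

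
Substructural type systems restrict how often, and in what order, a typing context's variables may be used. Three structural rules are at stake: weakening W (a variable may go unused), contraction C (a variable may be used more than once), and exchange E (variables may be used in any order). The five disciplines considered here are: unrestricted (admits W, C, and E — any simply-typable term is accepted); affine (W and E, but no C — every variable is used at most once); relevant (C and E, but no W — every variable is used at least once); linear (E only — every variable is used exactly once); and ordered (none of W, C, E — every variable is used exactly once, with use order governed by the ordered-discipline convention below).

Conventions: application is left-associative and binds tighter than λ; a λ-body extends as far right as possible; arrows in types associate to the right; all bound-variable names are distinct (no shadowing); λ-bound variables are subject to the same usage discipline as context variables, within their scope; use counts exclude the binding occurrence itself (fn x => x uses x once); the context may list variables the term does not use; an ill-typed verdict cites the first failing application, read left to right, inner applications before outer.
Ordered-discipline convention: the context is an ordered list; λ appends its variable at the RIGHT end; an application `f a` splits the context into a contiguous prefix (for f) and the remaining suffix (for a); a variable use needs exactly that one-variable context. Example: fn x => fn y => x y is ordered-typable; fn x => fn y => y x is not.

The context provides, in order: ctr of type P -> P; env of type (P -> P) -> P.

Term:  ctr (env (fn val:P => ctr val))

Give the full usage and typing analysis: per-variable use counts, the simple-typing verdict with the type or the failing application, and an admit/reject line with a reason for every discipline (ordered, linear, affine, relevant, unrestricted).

variable uses: ctr=2; env=1; val (λ-bound)=1
uses in reading order: ctr, env, ctr, val
typing: the term checks, with type P
ordered ✗ (uses contraction: ctr ×2)
linear ✗ (uses contraction: ctr ×2)
affine ✗ (uses contraction: ctr ×2)
relevant ✓ (every one of ctr, env, val appears)
unrestricted ✓ (type-checks (P) and nothing is barred)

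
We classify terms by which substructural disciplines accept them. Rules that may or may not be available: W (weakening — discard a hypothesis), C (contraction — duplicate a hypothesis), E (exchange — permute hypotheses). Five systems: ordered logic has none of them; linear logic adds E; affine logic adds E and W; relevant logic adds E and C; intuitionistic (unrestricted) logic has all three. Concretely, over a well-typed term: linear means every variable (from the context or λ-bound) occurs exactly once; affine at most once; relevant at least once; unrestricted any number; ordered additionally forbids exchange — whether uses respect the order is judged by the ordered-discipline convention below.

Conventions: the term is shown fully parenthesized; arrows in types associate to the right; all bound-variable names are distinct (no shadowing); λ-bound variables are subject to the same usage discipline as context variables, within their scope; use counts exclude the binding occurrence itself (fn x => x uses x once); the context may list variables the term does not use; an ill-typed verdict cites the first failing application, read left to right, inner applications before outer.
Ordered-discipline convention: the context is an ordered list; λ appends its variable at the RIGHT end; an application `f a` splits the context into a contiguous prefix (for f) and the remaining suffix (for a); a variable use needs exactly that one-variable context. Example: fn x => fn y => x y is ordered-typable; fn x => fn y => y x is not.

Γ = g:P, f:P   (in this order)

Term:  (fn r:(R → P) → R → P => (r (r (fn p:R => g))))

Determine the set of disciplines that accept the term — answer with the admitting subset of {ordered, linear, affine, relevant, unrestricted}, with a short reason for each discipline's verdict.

accepted by: unrestricted
use counts: g: 1×; f: 0×; r (λ-bound): 2×; p (λ-bound): 0×
order of uses: r, r, g
typing: the term checks, with type ((R → P) → R → P) → R → P
ordered: ✗ — repeated use of r ×2; f, p never used (weakening)
linear: ✗ — repeated use of r ×2; f, p never used (weakening)
affine: ✗ — repeated use of r ×2
relevant: ✗ — f, p never used (weakening)
unrestricted: ✓ — typability at ((R → P) → R → P) → R → P is all that's needed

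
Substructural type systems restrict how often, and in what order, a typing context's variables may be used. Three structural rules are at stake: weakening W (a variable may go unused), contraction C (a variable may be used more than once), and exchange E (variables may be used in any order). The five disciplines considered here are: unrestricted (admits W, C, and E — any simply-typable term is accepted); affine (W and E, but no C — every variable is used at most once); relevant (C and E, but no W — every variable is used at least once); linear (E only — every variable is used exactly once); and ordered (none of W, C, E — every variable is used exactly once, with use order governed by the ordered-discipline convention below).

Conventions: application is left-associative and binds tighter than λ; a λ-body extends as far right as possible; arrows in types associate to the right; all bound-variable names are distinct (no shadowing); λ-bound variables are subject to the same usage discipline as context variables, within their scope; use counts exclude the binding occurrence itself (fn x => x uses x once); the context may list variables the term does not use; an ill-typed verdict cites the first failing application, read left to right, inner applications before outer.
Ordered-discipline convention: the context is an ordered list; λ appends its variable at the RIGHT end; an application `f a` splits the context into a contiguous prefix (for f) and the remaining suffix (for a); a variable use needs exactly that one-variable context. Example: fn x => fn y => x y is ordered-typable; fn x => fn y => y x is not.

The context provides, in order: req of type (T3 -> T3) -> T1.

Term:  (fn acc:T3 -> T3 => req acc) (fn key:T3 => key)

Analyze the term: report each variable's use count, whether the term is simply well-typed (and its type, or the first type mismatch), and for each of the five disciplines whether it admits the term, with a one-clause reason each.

counts: req ×1, acc (λ-bound) ×1, key (λ-bound) ×1
uses in reading order: req, acc, key
typing: the term checks, with type T1
ordered: ✓ — single-use (req, acc, key), ordered derivation ok
linear: ✓ — each of req, acc, key used exactly once
affine: ✓ — req, acc, key: no repeats, contraction unneeded
relevant: ✓ — every one of req, acc, key appears
unrestricted: ✓ — typability at T1 is all that's needed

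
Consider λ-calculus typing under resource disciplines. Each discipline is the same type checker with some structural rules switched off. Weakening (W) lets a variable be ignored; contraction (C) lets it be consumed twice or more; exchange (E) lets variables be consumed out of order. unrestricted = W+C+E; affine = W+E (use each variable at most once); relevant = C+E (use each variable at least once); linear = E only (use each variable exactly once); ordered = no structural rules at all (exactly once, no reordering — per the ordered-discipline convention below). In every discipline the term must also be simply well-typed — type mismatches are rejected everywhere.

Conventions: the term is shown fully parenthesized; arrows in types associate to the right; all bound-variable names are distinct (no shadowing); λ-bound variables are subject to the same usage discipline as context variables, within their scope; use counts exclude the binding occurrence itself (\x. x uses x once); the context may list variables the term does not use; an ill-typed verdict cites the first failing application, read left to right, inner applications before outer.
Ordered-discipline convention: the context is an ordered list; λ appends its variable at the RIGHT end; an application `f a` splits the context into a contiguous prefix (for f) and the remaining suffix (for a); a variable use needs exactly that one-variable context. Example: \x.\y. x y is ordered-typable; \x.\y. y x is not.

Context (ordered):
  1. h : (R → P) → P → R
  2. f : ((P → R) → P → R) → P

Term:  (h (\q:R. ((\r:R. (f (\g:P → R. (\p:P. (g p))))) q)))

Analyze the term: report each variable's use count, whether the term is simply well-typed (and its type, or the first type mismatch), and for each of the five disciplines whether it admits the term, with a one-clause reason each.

use counts: h: 1×; f: 1×; q [bound]: 1×; r [bound]: 0×; g [bound]: 1×; p [bound]: 1×
use order (left to right): h, f, g, p, q
typing: well-typed at P → R
ordered: ✗ — r never used (weakening)
linear: ✗ — r never used (weakening)
affine: ✓ — none of h, f, q, r, g, p used more than once
relevant: ✗ — r never used (weakening)
unrestricted: ✓ — type-checks (P → R) and nothing is barred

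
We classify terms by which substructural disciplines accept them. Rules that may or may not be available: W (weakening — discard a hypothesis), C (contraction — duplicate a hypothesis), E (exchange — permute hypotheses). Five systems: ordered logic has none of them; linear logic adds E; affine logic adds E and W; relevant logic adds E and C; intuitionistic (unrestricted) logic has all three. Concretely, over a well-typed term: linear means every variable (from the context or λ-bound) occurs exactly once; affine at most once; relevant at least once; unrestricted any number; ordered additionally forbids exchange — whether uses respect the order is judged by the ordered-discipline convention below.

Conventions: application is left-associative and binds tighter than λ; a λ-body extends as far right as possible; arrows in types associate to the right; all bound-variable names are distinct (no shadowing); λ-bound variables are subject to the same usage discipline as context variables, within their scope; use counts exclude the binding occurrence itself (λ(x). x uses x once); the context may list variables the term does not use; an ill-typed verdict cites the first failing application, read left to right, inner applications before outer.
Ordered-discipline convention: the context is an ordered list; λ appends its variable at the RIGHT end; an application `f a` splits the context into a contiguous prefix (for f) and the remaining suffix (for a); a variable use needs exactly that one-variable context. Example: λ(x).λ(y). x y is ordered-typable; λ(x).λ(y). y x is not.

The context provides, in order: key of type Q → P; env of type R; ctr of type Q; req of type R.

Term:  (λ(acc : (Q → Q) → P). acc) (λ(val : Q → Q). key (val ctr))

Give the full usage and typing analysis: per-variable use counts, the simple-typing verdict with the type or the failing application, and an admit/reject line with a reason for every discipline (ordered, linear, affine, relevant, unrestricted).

usage: key=1, env=0, ctr=1, req=0, acc (bound)=1, val (bound)=1
uses in reading order: acc, key, val, ctr
typing: ✓ — (Q → Q) → P
ordered: ✗, env, req never used (weakening)
linear: ✗, env, req never used (weakening)
affine: ✓, key, env, ctr, req, acc, val: no repeats, contraction unneeded
relevant: ✗, env, req never used (weakening)
unrestricted: ✓, well-typed at (Q → Q) → P; no restrictions here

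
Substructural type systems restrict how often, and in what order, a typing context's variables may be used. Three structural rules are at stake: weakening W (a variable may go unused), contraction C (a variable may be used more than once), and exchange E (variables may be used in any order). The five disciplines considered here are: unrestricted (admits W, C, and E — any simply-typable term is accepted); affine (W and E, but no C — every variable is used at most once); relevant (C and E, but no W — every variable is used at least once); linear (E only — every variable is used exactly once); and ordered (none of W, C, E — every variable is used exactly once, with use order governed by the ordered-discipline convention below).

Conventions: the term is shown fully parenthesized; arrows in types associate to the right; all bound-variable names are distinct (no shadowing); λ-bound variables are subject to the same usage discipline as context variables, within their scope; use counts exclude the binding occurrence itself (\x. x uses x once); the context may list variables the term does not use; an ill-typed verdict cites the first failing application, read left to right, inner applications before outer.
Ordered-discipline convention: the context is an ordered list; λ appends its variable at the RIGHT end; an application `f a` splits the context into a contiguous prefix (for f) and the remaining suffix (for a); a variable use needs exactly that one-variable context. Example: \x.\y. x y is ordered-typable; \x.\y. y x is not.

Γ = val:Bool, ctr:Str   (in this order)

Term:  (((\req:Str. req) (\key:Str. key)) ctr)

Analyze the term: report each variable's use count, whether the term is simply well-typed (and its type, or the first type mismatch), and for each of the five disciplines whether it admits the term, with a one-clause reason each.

use counts: val ×0, ctr ×1, req (bound) ×1, key (bound) ×1
use order (left to right): req, key, ctr
typing: ill-typed: a function awaiting Str gets Str → Str
ordered: ✗ — not simply typable
linear: ✗ — fails simple typing
affine: ✗ — a type mismatch blocks all five
relevant: ✗ — the type mismatch rejects it
unrestricted: ✗ — not simply typable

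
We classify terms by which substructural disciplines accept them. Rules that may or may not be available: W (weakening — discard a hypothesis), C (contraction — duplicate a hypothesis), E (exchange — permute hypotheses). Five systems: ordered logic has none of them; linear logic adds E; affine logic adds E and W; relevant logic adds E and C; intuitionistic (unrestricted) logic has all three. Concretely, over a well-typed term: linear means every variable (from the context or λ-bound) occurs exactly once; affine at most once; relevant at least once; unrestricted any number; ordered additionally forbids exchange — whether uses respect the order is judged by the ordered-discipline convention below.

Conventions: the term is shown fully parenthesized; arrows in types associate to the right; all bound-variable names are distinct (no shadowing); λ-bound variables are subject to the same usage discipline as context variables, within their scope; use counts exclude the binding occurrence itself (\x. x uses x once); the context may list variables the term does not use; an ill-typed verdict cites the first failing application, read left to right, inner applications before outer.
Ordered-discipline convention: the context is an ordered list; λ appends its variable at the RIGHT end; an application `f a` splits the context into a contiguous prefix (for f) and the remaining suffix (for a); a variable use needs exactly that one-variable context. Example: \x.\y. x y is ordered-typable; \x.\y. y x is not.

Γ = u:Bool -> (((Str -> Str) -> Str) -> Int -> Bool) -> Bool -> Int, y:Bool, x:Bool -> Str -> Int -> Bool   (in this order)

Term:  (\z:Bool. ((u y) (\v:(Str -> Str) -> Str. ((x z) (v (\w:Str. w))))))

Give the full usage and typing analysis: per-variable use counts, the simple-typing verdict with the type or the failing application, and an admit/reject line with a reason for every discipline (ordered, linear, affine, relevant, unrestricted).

usage: u: 1, y: 1, x: 1, z [bound]: 1, v [bound]: 1, w [bound]: 1
uses in reading order: u, y, x, z, v, w
typing: ✓ — Bool -> Bool -> Int
ordered: ✓ — u, y, x, z, v, w once each; derivable with no W/C/E
linear: ✓ — exactly-once usage across u, y, x, z, v, w
affine: ✓ — no duplicate uses among u, y, x, z, v, w
relevant: ✓ — none of u, y, x, z, v, w goes unused
unrestricted: ✓ — well-typed at Bool -> Bool -> Int; no restrictions here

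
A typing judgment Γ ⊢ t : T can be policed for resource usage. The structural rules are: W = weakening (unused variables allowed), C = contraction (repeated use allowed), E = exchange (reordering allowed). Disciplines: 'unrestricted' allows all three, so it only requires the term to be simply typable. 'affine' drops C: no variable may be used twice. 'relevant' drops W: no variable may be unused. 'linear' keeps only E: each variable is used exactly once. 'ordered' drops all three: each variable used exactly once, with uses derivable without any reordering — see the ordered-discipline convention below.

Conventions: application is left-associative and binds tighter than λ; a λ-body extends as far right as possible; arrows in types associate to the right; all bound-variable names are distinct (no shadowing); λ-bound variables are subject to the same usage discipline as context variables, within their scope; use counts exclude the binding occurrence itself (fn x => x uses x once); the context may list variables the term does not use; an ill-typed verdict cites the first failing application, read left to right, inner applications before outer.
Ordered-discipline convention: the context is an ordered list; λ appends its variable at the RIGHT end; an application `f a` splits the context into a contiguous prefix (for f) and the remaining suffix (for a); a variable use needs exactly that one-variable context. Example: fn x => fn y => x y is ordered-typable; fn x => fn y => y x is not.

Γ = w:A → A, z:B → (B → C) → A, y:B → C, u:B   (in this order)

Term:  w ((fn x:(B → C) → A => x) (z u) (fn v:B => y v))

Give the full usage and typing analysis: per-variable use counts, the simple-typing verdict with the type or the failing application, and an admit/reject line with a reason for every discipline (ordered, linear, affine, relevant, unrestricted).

variable uses: w ×1; z ×1; y ×1; u ×1; x (λ-bound) ×1; v (λ-bound) ×1
use order (left to right): w, x, z, u, y, v
typing: the term checks, with type A
ordered ✗ (use order w, x, z, u, y, v needs exchange)
linear ✓ (single use per variable (w, z, y, u, x, v))
affine ✓ (no duplicate uses among w, z, y, u, x, v)
relevant ✓ (at least one use each (w, z, y, u, x, v))
unrestricted ✓ (well-typed at A; no restrictions here)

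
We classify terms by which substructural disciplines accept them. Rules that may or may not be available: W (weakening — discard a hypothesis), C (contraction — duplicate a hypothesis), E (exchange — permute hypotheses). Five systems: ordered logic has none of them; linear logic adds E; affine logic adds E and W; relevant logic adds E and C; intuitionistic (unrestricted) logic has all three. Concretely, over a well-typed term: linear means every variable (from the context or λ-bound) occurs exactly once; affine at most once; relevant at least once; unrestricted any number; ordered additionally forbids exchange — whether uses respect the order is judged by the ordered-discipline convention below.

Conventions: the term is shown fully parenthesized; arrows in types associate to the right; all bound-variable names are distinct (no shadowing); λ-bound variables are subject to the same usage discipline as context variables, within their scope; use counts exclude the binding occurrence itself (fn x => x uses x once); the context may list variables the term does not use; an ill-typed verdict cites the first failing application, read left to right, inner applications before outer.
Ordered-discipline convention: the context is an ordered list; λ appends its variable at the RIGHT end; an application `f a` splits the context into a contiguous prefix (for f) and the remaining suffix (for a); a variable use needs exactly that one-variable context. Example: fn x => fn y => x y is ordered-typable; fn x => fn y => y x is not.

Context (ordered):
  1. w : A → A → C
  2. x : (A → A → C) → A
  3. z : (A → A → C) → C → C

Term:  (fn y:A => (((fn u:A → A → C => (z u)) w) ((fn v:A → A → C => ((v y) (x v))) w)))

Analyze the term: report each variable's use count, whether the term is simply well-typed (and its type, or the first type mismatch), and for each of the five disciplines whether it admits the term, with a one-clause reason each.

usage: w: 2×, x: 1×, z: 1×, y (λ-bound): 1×, u (λ-bound): 1×, v (λ-bound): 2×
order of uses: z, u, w, v, y, x, v, w
typing: well-typed — term : A → C
ordered ✗ (repeated use of w ×2, v ×2)
linear ✗ (repeated use of w ×2, v ×2)
affine ✗ (repeated use of w ×2, v ×2)
relevant ✓ (at least one use each (w, x, z, y, u, v))
unrestricted ✓ (type-checks (A → C) and nothing is barred)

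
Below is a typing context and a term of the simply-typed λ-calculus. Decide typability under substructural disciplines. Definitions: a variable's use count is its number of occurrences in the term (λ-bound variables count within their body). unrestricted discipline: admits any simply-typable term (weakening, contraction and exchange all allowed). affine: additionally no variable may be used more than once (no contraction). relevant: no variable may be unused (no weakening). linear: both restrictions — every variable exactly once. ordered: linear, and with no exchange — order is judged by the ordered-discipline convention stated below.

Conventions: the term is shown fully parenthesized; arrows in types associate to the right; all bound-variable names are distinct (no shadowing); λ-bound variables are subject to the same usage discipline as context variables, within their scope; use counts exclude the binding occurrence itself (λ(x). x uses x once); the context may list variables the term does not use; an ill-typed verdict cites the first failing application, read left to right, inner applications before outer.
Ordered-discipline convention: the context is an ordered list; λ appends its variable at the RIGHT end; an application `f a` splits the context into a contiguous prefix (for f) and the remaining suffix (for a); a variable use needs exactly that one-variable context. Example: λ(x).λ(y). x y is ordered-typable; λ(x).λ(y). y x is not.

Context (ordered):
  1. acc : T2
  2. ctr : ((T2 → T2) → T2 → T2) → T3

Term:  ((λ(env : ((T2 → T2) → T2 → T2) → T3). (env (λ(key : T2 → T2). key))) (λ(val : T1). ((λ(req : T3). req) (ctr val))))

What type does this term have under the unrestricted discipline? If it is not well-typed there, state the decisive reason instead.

not well-typed under unrestricted — not simply typable
usage: acc: 0; ctr: 1; env [bound]: 1; key [bound]: 1; val [bound]: 1; req [bound]: 1
left-to-right use order: env, key, req, ctr, val
typing: ill-typed: an argument T1 mismatches the expected (T2 → T2) → T2 → T2
across the five disciplines: ordered ✗; linear ✗; affine ✗; relevant ✗; unrestricted ✗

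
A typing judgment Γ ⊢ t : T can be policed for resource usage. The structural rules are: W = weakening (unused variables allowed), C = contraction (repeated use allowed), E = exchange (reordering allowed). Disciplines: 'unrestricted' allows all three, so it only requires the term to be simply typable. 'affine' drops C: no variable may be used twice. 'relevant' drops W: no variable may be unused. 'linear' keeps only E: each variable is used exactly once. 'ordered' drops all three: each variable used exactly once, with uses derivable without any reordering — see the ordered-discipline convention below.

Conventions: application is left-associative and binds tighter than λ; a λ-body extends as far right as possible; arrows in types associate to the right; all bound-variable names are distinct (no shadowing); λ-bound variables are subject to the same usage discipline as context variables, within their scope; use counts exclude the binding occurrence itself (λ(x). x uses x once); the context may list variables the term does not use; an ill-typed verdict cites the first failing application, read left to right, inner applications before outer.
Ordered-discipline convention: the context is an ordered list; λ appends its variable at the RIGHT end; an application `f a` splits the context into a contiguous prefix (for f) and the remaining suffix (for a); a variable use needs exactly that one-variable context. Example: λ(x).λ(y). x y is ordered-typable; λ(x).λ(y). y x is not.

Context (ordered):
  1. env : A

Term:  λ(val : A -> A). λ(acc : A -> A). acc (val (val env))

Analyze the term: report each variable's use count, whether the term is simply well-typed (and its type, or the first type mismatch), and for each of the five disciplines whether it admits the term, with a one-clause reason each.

variable uses: env ×1; val [bound] ×2; acc [bound] ×1
uses in reading order: acc, val, val, env
typing: well-typed at (A -> A) -> (A -> A) -> A
ordered ✗ (repeated use of val ×2)
linear ✗ (repeated use of val ×2)
affine ✗ (repeated use of val ×2)
relevant ✓ (every one of env, val, acc appears)
unrestricted ✓ (simply typable at (A -> A) -> (A -> A) -> A; W, C, E all held)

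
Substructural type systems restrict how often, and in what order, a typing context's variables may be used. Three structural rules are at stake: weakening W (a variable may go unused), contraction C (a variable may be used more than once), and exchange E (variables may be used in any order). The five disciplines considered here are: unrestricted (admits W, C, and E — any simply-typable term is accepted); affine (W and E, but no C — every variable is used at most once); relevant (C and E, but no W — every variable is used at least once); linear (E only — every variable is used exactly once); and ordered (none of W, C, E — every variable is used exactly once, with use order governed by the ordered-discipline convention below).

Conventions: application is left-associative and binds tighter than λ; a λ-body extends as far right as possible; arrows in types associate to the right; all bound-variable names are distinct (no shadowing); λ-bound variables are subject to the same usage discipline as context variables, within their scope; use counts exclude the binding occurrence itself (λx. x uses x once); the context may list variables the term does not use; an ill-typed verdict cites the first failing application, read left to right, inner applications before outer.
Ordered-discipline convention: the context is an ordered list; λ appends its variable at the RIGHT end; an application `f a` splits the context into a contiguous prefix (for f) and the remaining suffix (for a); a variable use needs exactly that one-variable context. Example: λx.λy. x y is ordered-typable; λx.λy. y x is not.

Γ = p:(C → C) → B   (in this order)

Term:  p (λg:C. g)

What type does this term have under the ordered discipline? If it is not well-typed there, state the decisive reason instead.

term : B
use counts: p: 1; g (λ-bound): 1
order of uses: p, g
typing: well-typed — term : B
across the five disciplines: ordered ✓, linear ✓, affine ✓, relevant ✓, unrestricted ✓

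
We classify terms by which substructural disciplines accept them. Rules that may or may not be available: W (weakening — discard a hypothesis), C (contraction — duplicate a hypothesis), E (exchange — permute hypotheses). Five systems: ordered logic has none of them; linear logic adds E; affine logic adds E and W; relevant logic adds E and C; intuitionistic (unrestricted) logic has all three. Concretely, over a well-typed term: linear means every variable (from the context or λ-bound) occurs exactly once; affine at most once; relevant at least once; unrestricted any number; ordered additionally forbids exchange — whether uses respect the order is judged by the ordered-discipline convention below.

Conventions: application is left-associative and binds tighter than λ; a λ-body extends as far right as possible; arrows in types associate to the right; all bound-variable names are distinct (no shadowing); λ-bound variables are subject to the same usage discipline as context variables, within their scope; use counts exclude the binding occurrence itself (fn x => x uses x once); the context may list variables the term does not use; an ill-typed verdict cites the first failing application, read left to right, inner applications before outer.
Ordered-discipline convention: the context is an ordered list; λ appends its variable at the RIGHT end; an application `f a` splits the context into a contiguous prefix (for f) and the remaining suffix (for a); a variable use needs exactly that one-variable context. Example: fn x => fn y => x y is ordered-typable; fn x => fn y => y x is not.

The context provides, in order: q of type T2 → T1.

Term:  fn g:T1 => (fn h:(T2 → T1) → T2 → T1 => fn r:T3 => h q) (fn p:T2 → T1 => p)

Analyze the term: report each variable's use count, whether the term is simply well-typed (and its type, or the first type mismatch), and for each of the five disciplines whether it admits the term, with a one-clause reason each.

counts: q: 1; g (λ-bound): 0; h (λ-bound): 1; r (λ-bound): 0; p (λ-bound): 1
left-to-right use order: h, q, p
typing: well-typed — term : T1 → T3 → T2 → T1
ordered: ✗ — g, r left unused
linear: ✗ — g, r left unused
affine: ✓ — none of q, g, h, r, p used more than once
relevant: ✗ — g, r left unused
unrestricted: ✓ — type-checks (T1 → T3 → T2 → T1) and nothing is barred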